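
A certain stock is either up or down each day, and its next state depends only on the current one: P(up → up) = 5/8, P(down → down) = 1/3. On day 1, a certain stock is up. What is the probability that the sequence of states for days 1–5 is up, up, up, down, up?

25/256

Day 1 is given. For each transition, use the conditional probability from the current state:
P(up | up) = 5/8; P(up | up) = 5/8; P(down | up) = 3/8; P(up | down) = 2/3.
P = 5/8 × 5/8 × 3/8 × 2/3 = 150/1536 = 25/256.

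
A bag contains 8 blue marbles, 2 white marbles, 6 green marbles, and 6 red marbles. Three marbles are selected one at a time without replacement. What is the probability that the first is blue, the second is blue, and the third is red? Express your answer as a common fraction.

2/55

Chain rule:
P = 8/22 × 7/21 × 6/20 = 336/9240 = 2/55.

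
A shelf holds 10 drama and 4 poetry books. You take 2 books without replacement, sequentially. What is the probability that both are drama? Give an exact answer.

P(every draw is drama) = 10/14 × 9/13 = 90/182 = 45/91.

45/91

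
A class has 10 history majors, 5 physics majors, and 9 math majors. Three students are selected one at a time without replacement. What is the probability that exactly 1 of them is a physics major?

One ordering (a physics major drawn first) has probability 5/24 × 19/23 × 18/22 = 1710/12144 = 285/2024.
There are C(3,1) = 3 such orderings, each equally likely, so P = 3 × 285/2024 = 855/2024.

855/2024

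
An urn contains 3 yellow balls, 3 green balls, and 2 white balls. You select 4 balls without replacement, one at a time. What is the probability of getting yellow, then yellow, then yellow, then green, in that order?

3/280

Each draw changes the counts, so multiply the conditional probabilities along the sequence:
P = 3/8 × 2/7 × 1/6 × 3/5 = 18/1680 = 3/280.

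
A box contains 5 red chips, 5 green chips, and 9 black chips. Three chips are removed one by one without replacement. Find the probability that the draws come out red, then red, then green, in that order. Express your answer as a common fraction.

Each draw changes the counts, so multiply the conditional probabilities along the sequence:
P = 5/19 × 4/18 × 5/17 = 100/5814 = 50/2907.

50/2907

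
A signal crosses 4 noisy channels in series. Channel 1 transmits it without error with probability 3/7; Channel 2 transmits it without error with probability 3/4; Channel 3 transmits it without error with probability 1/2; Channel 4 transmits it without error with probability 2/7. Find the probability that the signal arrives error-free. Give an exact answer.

Multiplying along the chain,
P = 3/7 × 3/4 × 1/2 × 2/7 = 18/392 = 9/196.

9/196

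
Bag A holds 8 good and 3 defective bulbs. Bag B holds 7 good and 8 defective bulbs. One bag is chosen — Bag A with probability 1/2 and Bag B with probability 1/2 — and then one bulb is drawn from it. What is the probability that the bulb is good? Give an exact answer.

197/330

From Bag A: P(good) = 8/11.
From Bag B: P(good) = 7/15.
Total probability = (1/2)(8/11) + (1/2)(7/15) = 197/330.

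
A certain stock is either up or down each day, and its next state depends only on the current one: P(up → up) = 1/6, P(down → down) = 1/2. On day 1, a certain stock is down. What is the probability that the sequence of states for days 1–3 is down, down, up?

1/4

Day 1 is given. For each transition, use the conditional probability from the current state:
P(down | down) = 1/2; P(up | down) = 1/2.
P = 1/2 × 1/2 = 1/4.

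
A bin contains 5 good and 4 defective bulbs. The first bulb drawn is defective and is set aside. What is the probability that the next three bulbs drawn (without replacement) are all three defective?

With the first bulb removed, 3 defective remain out of 8.
P = 3/8 × 2/7 × 1/6 = 6/336 = 1/56.

1/56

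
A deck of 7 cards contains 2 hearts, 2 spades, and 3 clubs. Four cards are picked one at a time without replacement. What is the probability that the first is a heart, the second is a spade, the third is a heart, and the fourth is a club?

Multiply the probability of each draw given the previous ones:
P = 2/7 × 2/6 × 1/5 × 3/4 = 12/840 = 1/70.

1/70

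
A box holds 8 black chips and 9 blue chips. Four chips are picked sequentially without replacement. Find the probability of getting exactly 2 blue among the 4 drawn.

36/85

One ordering (blue drawn first) has probability 9/17 × 8/16 × 8/15 × 7/14 = 4032/57120 = 6/85.
There are C(4,2) = 6 such orderings, each equally likely, so P = 6 × 6/85 = 36/85.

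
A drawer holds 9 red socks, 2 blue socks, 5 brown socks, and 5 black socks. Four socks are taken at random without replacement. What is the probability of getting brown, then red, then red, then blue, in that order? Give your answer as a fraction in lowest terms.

2/399

Each draw changes the counts, so multiply the conditional probabilities along the sequence:
P = 5/21 × 9/20 × 8/19 × 2/18 = 720/143640 = 2/399.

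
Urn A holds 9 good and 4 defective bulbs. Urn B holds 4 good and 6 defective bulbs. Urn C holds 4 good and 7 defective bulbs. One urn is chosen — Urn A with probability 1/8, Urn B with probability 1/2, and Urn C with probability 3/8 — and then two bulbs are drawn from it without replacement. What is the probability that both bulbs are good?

709/4290

From Urn A: P(both good) = (9/13)(8/12) = 6/13.
From Urn B: P(both good) = (4/10)(3/9) = 2/15.
From Urn C: P(both good) = (4/11)(3/10) = 6/55.
Total probability = (1/8)(6/13) + (1/2)(2/15) + (3/8)(6/55) = 709/4290.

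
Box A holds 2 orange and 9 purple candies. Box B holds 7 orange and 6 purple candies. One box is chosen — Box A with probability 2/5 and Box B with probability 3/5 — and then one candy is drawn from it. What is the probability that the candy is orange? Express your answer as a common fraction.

From Box A: P(orange) = 2/11.
From Box B: P(orange) = 7/13.
Total probability = (2/5)(2/11) + (3/5)(7/13) = 283/715.

283/715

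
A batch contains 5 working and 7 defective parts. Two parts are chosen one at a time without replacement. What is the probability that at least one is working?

P(no working) = 7/12 × 6/11 = 42/132 = 7/22.
P(at least one) = 1 − 7/22 = 15/22.

15/22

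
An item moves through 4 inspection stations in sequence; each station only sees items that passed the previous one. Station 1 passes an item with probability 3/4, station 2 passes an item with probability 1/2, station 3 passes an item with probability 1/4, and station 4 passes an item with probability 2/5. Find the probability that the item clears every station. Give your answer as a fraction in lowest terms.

3/80

The events are sequential, so multiply the conditional probabilities:
P = 3/4 × 1/2 × 1/4 × 2/5 = 6/160 = 3/80.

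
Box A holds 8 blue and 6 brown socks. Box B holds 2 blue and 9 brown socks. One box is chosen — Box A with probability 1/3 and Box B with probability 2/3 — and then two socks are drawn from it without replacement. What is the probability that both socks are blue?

From Box A: P(both blue) = (8/14)(7/13) = 4/13.
From Box B: P(both blue) = (2/11)(1/10) = 1/55.
Total probability = (1/3)(4/13) + (2/3)(1/55) = 82/715.

82/715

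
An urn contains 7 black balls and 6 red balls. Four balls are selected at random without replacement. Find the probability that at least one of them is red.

P(no red) = 7/13 × 6/12 × 5/11 × 4/10 = 840/17160 = 7/143.
P(at least one) = 1 − 7/143 = 136/143.

136/143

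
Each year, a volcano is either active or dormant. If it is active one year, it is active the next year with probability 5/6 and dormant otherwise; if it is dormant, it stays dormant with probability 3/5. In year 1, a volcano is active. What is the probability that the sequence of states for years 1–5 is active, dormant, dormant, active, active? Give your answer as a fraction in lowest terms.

1/30

Year 1 is given. For each transition, use the conditional probability from the current state:
P(dormant | active) = 1/6; P(dormant | dormant) = 3/5; P(active | dormant) = 2/5; P(active | active) = 5/6.
P = 1/6 × 3/5 × 2/5 × 5/6 = 30/900 = 1/30.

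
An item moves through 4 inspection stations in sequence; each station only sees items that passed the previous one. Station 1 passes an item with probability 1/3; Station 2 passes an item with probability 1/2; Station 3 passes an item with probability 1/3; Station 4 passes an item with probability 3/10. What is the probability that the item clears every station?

1/60

The events are sequential, so multiply the conditional probabilities:
P = 1/3 × 1/2 × 1/3 × 3/10 = 3/180 = 1/60.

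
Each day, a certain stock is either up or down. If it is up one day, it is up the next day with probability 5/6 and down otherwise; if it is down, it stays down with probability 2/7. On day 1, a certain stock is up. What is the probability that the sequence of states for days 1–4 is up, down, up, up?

25/252

Day 1 is given. For each transition, use the conditional probability from the current state:
P(down | up) = 1/6; P(up | down) = 5/7; P(up | up) = 5/6.
P = 1/6 × 5/7 × 5/6 = 25/252.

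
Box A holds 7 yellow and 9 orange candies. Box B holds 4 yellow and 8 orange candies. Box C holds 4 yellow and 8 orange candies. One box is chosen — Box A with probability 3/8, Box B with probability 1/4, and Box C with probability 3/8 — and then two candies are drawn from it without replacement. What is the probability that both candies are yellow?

From Box A: P(both yellow) = (7/16)(6/15) = 7/40.
From Box B: P(both yellow) = (4/12)(3/11) = 1/11.
From Box C: P(both yellow) = (4/12)(3/11) = 1/11.
Total probability = (3/8)(7/40) + (1/4)(1/11) + (3/8)(1/11) = 431/3520.

431/3520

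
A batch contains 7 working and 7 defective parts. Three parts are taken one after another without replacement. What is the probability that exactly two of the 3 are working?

21/52

One ordering (working drawn first) has probability 7/14 × 6/13 × 7/12 = 294/2184 = 7/52.
There are C(3,2) = 3 such orderings, each equally likely, so P = 3 × 7/52 = 21/52.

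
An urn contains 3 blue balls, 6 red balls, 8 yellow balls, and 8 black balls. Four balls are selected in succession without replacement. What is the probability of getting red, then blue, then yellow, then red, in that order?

3/1265

Each draw changes the counts, so multiply the conditional probabilities along the sequence:
P = 6/25 × 3/24 × 8/23 × 5/22 = 720/303600 = 3/1265.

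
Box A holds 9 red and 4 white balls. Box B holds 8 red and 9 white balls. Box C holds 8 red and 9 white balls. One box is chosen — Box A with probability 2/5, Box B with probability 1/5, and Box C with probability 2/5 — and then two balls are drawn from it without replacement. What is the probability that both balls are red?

From Box A: P(both red) = (9/13)(8/12) = 6/13.
From Box B: P(both red) = (8/17)(7/16) = 7/34.
From Box C: P(both red) = (8/17)(7/16) = 7/34.
Total probability = (2/5)(6/13) + (1/5)(7/34) + (2/5)(7/34) = 681/2210.

681/2210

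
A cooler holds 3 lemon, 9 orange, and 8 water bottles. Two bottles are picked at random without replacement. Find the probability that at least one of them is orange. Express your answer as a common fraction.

P(no orange) = 11/20 × 10/19 = 110/380 = 11/38.
P(at least one) = 1 − 11/38 = 27/38.

27/38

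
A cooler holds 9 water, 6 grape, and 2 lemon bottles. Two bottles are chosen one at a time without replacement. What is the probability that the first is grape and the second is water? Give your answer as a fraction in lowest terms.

27/136

Multiply the probability of each draw given the previous ones:
P = 6/17 × 9/16 = 54/272 = 27/136.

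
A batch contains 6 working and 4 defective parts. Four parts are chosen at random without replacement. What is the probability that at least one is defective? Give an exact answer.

13/14

P(no defective) = 6/10 × 5/9 × 4/8 × 3/7 = 360/5040 = 1/14.
P(at least one) = 1 − 1/14 = 13/14.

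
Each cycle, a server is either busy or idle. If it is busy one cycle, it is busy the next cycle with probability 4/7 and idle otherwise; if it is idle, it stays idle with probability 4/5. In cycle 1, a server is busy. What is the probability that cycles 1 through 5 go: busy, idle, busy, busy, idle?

36/1715

Cycle 1 is given. For each transition, use the conditional probability from the current state:
P(idle | busy) = 3/7; P(busy | idle) = 1/5; P(busy | busy) = 4/7; P(idle | busy) = 3/7.
P = 3/7 × 1/5 × 4/7 × 3/7 = 36/1715.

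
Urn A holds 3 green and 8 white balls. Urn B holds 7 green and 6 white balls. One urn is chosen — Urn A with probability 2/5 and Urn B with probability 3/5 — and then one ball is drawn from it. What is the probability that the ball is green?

From Urn A: P(green) = 3/11.
From Urn B: P(green) = 7/13.
Total probability = (2/5)(3/11) + (3/5)(7/13) = 309/715.

309/715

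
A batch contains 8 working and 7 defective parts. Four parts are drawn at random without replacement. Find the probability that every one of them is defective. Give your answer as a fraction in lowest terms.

P = 7/15 × 6/14 × 5/13 × 4/12 = 840/32760 = 1/39.

1/39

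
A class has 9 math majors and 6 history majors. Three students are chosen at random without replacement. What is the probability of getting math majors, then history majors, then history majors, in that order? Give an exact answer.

9/91

Chain rule:
P = 9/15 × 6/14 × 5/13 = 270/2730 = 9/91.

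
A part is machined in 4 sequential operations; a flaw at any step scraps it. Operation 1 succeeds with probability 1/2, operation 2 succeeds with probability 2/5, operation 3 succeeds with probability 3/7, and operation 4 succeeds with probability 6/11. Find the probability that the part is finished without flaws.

Multiplying along the chain,
P = 1/2 × 2/5 × 3/7 × 6/11 = 36/770 = 18/385.

18/385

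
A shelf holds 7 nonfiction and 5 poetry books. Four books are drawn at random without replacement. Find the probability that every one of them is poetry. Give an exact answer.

1/99

P(all poetry) = 5/12 × 4/11 × 3/10 × 2/9 = 120/11880 = 1/99.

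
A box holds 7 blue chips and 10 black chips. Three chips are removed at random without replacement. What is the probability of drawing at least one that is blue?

P(no blue) = 10/17 × 9/16 × 8/15 = 720/4080 = 3/17.
P(at least one) = 1 − 3/17 = 14/17.

14/17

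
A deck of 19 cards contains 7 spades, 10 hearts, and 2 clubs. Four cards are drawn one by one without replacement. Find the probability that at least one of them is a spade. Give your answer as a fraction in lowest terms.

P(no spades) = 12/19 × 11/18 × 10/17 × 9/16 = 11880/93024 = 165/1292.
P(at least one) = 1 − 165/1292 = 1127/1292.

1127/1292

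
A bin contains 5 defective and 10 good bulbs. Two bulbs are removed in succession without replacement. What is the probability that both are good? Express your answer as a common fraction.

3/7

P(every draw is good) = 10/15 × 9/14 = 90/210 = 3/7.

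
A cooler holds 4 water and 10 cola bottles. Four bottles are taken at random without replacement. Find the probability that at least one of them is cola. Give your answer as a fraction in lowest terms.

P(no cola) = 4/14 × 3/13 × 2/12 × 1/11 = 24/24024 = 1/1001.
P(at least one) = 1 − 1/1001 = 1000/1001.

1000/1001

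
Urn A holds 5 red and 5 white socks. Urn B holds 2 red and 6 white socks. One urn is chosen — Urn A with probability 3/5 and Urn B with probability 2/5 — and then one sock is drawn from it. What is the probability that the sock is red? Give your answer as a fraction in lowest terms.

2/5

From Urn A: P(red) = 5/10.
From Urn B: P(red) = 2/8.
Total probability = (3/5)(5/10) + (2/5)(2/8) = 2/5.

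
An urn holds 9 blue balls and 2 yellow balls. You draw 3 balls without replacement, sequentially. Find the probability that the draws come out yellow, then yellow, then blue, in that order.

Multiply the probability of each draw given the previous ones:
P = 2/11 × 1/10 × 9/9 = 18/990 = 1/55.

1/55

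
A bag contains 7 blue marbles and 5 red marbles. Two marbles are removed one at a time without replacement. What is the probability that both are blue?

7/22

P(all blue) = 7/12 × 6/11 = 42/132 = 7/22.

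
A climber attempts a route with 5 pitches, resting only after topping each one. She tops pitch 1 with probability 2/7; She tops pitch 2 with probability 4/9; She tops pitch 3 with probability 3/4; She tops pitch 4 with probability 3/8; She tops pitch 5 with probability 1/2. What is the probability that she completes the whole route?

Each stage is reached only if all earlier stages succeed, so
P = 2/7 × 4/9 × 3/4 × 3/8 × 1/2 = 72/4032 = 1/56.

1/56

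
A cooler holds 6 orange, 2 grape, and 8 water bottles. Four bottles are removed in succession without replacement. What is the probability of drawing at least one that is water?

P(no water) = 8/16 × 7/15 × 6/14 × 5/13 = 1680/43680 = 1/26.
P(at least one) = 1 − 1/26 = 25/26.

25/26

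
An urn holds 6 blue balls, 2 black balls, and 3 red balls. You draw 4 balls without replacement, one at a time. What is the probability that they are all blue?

P(all blue) = 6/11 × 5/10 × 4/9 × 3/8 = 360/7920 = 1/22.

1/22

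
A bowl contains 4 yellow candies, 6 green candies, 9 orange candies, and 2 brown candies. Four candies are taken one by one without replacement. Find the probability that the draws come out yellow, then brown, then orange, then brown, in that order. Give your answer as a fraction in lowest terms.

1/1995

Multiply the probability of each draw given the previous ones:
P = 4/21 × 2/20 × 9/19 × 1/18 = 72/143640 = 1/1995.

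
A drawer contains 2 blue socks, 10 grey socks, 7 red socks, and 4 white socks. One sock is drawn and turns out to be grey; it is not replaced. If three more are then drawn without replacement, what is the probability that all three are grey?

After the first draw, 9 of the remaining 22 socks are grey.
P = 9/22 × 8/21 × 7/20 = 504/9240 = 3/55.

3/55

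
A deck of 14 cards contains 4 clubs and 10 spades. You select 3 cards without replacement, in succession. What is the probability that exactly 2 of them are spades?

45/91

One ordering (spades drawn first) has probability 10/14 × 9/13 × 4/12 = 360/2184 = 15/91.
There are C(3,2) = 3 such orderings, each equally likely, so P = 3 × 15/91 = 45/91.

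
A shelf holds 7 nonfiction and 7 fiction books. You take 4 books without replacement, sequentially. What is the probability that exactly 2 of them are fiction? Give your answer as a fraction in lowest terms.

One ordering (fiction drawn first) has probability 7/14 × 6/13 × 7/12 × 6/11 = 1764/24024 = 21/286.
There are C(4,2) = 6 such orderings, each equally likely, so P = 6 × 21/286 = 63/143.

63/143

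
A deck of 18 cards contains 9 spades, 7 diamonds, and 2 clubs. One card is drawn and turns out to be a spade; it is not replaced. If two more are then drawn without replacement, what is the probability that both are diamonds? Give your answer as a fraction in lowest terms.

21/136

With the first card removed, 7 diamonds remain out of 17.
P = 7/17 × 6/16 = 42/272 = 21/136.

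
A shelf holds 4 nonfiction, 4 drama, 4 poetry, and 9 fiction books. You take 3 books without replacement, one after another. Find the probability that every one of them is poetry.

2/665

P(all poetry) = 4/21 × 3/20 × 2/19 = 24/7980 = 2/665.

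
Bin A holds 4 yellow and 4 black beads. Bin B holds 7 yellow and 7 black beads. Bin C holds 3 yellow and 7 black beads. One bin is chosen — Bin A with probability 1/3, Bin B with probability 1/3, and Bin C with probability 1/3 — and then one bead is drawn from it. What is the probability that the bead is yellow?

13/30

From Bin A: P(yellow) = 4/8.
From Bin B: P(yellow) = 7/14.
From Bin C: P(yellow) = 3/10.
Total probability = (1/3)(4/8) + (1/3)(7/14) + (1/3)(3/10) = 13/30.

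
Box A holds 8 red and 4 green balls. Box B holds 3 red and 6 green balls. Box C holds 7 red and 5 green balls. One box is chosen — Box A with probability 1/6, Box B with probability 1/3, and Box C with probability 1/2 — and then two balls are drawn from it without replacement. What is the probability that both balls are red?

From Box A: P(both red) = (8/12)(7/11) = 14/33.
From Box B: P(both red) = (3/9)(2/8) = 1/12.
From Box C: P(both red) = (7/12)(6/11) = 7/22.
Total probability = (1/6)(14/33) + (1/3)(1/12) + (1/2)(7/22) = 17/66.

17/66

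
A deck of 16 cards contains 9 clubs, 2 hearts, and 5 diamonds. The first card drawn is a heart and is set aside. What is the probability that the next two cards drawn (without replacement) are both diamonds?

After the first draw, 5 of the remaining 15 cards are diamonds.
P = 5/15 × 4/14 = 20/210 = 2/21.

2/21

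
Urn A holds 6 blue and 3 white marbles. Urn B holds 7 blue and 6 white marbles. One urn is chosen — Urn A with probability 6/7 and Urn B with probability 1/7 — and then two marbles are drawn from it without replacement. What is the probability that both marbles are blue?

From Urn A: P(both blue) = (6/9)(5/8) = 5/12.
From Urn B: P(both blue) = (7/13)(6/12) = 7/26.
Total probability = (6/7)(5/12) + (1/7)(7/26) = 36/91.

36/91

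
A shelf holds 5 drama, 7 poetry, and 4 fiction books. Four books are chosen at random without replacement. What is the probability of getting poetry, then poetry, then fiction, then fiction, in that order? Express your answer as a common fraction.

Each draw changes the counts, so multiply the conditional probabilities along the sequence:
P = 7/16 × 6/15 × 4/14 × 3/13 = 504/43680 = 3/260.

3/260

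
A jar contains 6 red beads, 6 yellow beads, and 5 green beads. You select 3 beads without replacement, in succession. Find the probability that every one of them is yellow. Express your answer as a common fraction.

1/34

P(every draw is yellow) = 6/17 × 5/16 × 4/15 = 120/4080 = 1/34.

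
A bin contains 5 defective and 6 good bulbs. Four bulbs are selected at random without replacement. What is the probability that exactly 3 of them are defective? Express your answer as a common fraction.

2/11

One ordering (defective drawn first) has probability 5/11 × 4/10 × 3/9 × 6/8 = 360/7920 = 1/22.
There are C(4,3) = 4 such orderings, each equally likely, so P = 4 × 1/22 = 2/11.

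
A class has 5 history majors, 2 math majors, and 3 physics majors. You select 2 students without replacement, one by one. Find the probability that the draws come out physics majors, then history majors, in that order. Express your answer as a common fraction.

Multiply the probability of each draw given the previous ones:
P = 3/10 × 5/9 = 15/90 = 1/6.

1/6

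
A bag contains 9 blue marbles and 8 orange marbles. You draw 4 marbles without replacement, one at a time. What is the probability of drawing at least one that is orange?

161/170

P(no orange) = 9/17 × 8/16 × 7/15 × 6/14 = 3024/57120 = 9/170.
P(at least one) = 1 − 9/170 = 161/170.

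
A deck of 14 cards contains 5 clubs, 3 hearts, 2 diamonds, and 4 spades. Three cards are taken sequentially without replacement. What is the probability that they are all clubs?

5/182

P(all clubs) = 5/14 × 4/13 × 3/12 = 60/2184 = 5/182.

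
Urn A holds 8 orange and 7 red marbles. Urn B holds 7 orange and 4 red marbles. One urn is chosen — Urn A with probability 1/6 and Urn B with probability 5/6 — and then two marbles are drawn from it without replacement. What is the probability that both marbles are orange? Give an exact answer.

From Urn A: P(both orange) = (8/15)(7/14) = 4/15.
From Urn B: P(both orange) = (7/11)(6/10) = 21/55.
Total probability = (1/6)(4/15) + (5/6)(21/55) = 359/990.

359/990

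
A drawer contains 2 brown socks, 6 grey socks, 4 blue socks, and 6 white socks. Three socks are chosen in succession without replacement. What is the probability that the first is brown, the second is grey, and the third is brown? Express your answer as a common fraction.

Chain rule:
P = 2/18 × 6/17 × 1/16 = 12/4896 = 1/408.

1/408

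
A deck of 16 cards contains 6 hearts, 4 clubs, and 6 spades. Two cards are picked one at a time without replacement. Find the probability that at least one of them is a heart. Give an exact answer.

5/8

P(no hearts) = 10/16 × 9/15 = 90/240 = 3/8.
P(at least one) = 1 − 3/8 = 5/8.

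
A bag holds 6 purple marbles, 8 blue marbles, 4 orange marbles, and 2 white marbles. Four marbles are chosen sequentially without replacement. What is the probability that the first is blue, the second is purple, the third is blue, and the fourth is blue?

28/1615

Each draw changes the counts, so multiply the conditional probabilities along the sequence:
P = 8/20 × 6/19 × 7/18 × 6/17 = 2016/116280 = 28/1615.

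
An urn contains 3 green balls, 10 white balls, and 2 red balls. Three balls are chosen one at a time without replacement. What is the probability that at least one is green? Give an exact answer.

P(no green) = 12/15 × 11/14 × 10/13 = 1320/2730 = 44/91.
P(at least one) = 1 − 44/91 = 47/91.

47/91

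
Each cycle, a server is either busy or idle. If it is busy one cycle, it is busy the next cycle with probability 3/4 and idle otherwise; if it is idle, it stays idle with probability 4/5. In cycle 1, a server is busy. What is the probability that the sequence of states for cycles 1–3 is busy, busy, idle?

Cycle 1 is given. For each transition, use the conditional probability from the current state:
P(busy | busy) = 3/4; P(idle | busy) = 1/4.
P = 3/4 × 1/4 = 3/16.

3/16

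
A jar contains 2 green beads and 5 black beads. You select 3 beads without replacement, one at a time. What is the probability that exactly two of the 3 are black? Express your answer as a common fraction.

One ordering (black drawn first) has probability 5/7 × 4/6 × 2/5 = 40/210 = 4/21.
There are C(3,2) = 3 such orderings, each equally likely, so P = 3 × 4/21 = 4/7.

4/7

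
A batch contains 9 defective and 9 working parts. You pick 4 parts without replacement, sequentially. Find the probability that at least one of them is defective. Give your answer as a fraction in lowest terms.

P(no defective) = 9/18 × 8/17 × 7/16 × 6/15 = 3024/73440 = 7/170.
P(at least one) = 1 − 7/170 = 163/170.

163/170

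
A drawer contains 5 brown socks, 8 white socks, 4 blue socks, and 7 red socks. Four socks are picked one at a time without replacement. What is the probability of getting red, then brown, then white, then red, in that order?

Chain rule:
P = 7/24 × 5/23 × 8/22 × 6/21 = 1680/255024 = 5/759.

5/759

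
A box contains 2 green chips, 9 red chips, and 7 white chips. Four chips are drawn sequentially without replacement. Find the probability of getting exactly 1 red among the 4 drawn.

One ordering (red drawn first) has probability 9/18 × 9/17 × 8/16 × 7/15 = 4536/73440 = 21/340.
There are C(4,1) = 4 such orderings, each equally likely, so P = 4 × 21/340 = 21/85.

21/85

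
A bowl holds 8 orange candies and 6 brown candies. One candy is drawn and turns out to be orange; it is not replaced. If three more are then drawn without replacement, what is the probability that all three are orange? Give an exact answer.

35/286

With the first candy removed, 7 orange remain out of 13.
P = 7/13 × 6/12 × 5/11 = 210/1716 = 35/286.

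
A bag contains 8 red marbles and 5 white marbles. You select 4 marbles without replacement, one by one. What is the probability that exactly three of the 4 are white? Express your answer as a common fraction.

One ordering (white drawn first) has probability 5/13 × 4/12 × 3/11 × 8/10 = 480/17160 = 4/143.
There are C(4,3) = 4 such orderings, each equally likely, so P = 4 × 4/143 = 16/143.

16/143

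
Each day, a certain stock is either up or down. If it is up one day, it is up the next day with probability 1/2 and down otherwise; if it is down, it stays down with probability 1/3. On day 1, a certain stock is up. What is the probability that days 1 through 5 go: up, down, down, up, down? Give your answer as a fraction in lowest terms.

1/18

Day 1 is given. For each transition, use the conditional probability from the current state:
P(down | up) = 1/2; P(down | down) = 1/3; P(up | down) = 2/3; P(down | up) = 1/2.
P = 1/2 × 1/3 × 2/3 × 1/2 = 2/36 = 1/18.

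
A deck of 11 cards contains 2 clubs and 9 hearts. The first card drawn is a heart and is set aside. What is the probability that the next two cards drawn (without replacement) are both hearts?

28/45

After the first draw, 8 of the remaining 10 cards are hearts.
P = 8/10 × 7/9 = 56/90 = 28/45.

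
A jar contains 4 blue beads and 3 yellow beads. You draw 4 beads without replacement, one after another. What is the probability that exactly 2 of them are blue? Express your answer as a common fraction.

18/35

One ordering (blue drawn first) has probability 4/7 × 3/6 × 3/5 × 2/4 = 72/840 = 3/35.
There are C(4,2) = 6 such orderings, each equally likely, so P = 6 × 3/35 = 18/35.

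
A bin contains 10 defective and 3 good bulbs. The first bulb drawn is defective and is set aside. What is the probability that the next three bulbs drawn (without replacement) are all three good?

With the first bulb removed, 3 good remain out of 12.
P = 3/12 × 2/11 × 1/10 = 6/1320 = 1/220.

1/220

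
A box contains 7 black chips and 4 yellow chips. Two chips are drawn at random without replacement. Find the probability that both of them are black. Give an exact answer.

P(every draw is black) = 7/11 × 6/10 = 42/110 = 21/55.

21/55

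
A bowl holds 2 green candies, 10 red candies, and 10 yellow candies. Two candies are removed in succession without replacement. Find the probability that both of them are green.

P(every draw is green) = 2/22 × 1/21 = 2/462 = 1/231.

1/231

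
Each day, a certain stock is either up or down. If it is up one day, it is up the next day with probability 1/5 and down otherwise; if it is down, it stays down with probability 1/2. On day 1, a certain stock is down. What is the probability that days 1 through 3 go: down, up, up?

1/10

Day 1 is given. For each transition, use the conditional probability from the current state:
P(up | down) = 1/2; P(up | up) = 1/5.
P = 1/2 × 1/5 = 1/10.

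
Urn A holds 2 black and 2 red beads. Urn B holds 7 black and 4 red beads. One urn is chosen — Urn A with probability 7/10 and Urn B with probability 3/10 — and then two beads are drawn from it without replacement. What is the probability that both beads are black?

763/3300

From Urn A: P(both black) = (2/4)(1/3) = 1/6.
From Urn B: P(both black) = (7/11)(6/10) = 21/55.
Total probability = (7/10)(1/6) + (3/10)(21/55) = 763/3300.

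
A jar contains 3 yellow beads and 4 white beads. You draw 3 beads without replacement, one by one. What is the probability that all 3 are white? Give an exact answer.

4/35

P(all white) = 4/7 × 3/6 × 2/5 = 24/210 = 4/35.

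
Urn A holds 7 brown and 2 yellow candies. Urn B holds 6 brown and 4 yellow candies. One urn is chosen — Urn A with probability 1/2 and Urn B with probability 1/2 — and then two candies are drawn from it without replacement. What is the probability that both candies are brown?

From Urn A: P(both brown) = (7/9)(6/8) = 7/12.
From Urn B: P(both brown) = (6/10)(5/9) = 1/3.
Total probability = (1/2)(7/12) + (1/2)(1/3) = 11/24.

11/24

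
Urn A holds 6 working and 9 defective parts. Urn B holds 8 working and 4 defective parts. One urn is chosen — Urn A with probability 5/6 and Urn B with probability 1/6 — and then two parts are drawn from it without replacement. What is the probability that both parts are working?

263/1386

From Urn A: P(both working) = (6/15)(5/14) = 1/7.
From Urn B: P(both working) = (8/12)(7/11) = 14/33.
Total probability = (5/6)(1/7) + (1/6)(14/33) = 263/1386.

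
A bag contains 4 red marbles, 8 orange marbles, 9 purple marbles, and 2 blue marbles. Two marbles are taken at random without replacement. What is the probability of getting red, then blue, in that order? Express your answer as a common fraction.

4/253

Chain rule:
P = 4/23 × 2/22 = 8/506 = 4/253.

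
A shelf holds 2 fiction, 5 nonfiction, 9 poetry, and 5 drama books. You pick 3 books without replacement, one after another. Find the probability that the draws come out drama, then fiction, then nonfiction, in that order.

Each draw changes the counts, so multiply the conditional probabilities along the sequence:
P = 5/21 × 2/20 × 5/19 = 50/7980 = 5/798.

5/798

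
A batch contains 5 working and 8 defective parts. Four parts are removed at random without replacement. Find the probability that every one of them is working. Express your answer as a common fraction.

1/143

P(every draw is working) = 5/13 × 4/12 × 3/11 × 2/10 = 120/17160 = 1/143.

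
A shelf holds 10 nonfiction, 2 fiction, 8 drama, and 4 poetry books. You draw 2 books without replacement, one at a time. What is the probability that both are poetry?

P(every draw is poetry) = 4/24 × 3/23 = 12/552 = 1/46.

1/46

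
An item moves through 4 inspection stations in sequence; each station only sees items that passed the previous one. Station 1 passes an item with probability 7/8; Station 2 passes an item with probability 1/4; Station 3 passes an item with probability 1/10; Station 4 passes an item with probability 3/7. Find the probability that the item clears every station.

Multiplying along the chain,
P = 7/8 × 1/4 × 1/10 × 3/7 = 21/2240 = 3/320.

3/320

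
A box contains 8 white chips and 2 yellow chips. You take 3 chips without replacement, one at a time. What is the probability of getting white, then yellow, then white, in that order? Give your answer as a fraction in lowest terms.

Each draw changes the counts, so multiply the conditional probabilities along the sequence:
P = 8/10 × 2/9 × 7/8 = 112/720 = 7/45.

7/45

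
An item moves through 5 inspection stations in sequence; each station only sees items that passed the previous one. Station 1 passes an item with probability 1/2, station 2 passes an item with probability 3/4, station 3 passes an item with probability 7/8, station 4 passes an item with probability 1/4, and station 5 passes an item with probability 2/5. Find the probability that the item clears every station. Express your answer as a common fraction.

The events are sequential, so multiply the conditional probabilities:
P = 1/2 × 3/4 × 7/8 × 1/4 × 2/5 = 42/1280 = 21/640.

21/640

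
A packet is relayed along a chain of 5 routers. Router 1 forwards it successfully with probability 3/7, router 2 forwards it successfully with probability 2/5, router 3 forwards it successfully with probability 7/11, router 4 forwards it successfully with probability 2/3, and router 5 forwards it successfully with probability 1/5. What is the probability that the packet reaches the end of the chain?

4/275

Multiplying along the chain,
P = 3/7 × 2/5 × 7/11 × 2/3 × 1/5 = 84/5775 = 4/275.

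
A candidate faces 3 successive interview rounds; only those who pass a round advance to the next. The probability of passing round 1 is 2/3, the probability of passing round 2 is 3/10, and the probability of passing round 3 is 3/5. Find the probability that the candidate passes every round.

The events are sequential, so multiply the conditional probabilities:
P = 2/3 × 3/10 × 3/5 = 18/150 = 3/25.

3/25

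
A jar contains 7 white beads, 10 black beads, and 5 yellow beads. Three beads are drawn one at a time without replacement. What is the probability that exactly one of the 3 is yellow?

34/77

One ordering (yellow drawn first) has probability 5/22 × 17/21 × 16/20 = 1360/9240 = 34/231.
There are C(3,1) = 3 such orderings, each equally likely, so P = 3 × 34/231 = 34/77.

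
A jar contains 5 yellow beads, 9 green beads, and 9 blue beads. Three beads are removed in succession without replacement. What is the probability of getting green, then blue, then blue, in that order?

108/1771

Each draw changes the counts, so multiply the conditional probabilities along the sequence:
P = 9/23 × 9/22 × 8/21 = 648/10626 = 108/1771.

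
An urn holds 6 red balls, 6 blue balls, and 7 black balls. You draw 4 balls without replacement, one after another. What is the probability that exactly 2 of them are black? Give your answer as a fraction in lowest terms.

One ordering (black drawn first) has probability 7/19 × 6/18 × 12/17 × 11/16 = 5544/93024 = 77/1292.
There are C(4,2) = 6 such orderings, each equally likely, so P = 6 × 77/1292 = 231/646.

231/646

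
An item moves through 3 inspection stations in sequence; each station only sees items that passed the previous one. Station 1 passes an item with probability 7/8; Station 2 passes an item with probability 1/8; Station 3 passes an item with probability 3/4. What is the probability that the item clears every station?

The events are sequential, so multiply the conditional probabilities:
P = 7/8 × 1/8 × 3/4 = 21/256.

21/256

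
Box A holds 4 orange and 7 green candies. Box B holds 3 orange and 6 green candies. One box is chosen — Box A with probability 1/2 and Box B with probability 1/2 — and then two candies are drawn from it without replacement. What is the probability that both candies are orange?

From Box A: P(both orange) = (4/11)(3/10) = 6/55.
From Box B: P(both orange) = (3/9)(2/8) = 1/12.
Total probability = (1/2)(6/55) + (1/2)(1/12) = 127/1320.

127/1320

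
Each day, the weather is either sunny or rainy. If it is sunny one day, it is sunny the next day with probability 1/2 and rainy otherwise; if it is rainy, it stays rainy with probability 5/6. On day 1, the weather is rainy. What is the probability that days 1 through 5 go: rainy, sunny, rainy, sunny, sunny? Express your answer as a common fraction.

Day 1 is given. For each transition, use the conditional probability from the current state:
P(sunny | rainy) = 1/6; P(rainy | sunny) = 1/2; P(sunny | rainy) = 1/6; P(sunny | sunny) = 1/2.
P = 1/6 × 1/2 × 1/6 × 1/2 = 1/144.

1/144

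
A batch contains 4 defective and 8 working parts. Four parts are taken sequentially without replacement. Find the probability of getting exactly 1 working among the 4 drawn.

32/495

One ordering (working drawn first) has probability 8/12 × 4/11 × 3/10 × 2/9 = 192/11880 = 8/495.
There are C(4,1) = 4 such orderings, each equally likely, so P = 4 × 8/495 = 32/495.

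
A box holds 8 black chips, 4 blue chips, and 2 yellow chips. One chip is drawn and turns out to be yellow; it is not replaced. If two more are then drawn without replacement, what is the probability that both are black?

With the first chip removed, 8 black remain out of 13.
P = 8/13 × 7/12 = 56/156 = 14/39.

14/39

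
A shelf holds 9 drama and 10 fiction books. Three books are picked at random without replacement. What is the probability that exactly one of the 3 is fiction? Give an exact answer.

One ordering (fiction drawn first) has probability 10/19 × 9/18 × 8/17 = 720/5814 = 40/323.
There are C(3,1) = 3 such orderings, each equally likely, so P = 3 × 40/323 = 120/323.

120/323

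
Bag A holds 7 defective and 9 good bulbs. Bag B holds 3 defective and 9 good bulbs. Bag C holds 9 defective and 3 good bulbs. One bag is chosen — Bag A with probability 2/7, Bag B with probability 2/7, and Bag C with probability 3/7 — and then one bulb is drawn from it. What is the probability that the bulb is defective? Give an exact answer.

From Bag A: P(defective) = 7/16.
From Bag B: P(defective) = 3/12.
From Bag C: P(defective) = 9/12.
Total probability = (2/7)(7/16) + (2/7)(3/12) + (3/7)(9/12) = 29/56.

29/56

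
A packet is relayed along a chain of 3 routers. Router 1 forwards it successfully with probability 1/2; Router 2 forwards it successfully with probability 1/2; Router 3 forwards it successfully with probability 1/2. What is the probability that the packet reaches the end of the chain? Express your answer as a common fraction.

1/8

Each stage is reached only if all earlier stages succeed, so
P = 1/2 × 1/2 × 1/2 = 1/8.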